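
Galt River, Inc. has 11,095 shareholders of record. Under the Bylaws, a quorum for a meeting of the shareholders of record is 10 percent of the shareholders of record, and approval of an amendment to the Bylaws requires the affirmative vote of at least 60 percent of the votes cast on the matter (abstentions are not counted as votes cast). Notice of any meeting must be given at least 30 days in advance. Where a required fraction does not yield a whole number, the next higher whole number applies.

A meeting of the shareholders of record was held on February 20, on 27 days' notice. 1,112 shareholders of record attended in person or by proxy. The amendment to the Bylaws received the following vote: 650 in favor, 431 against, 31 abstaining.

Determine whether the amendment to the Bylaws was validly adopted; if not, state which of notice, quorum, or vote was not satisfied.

Invalid — notice requirement not satisfied.

Notice: 27 days given; 30 required. Not satisfied.
Quorum: 10% of 11,095 = 1,109.50, rounded up to 1,110; 1,112 present. Satisfied.
Vote: requires three-fifths of the votes cast (1,112 − 31 abstaining = 1,081); 3/5 of 1081 = 648.60, rounded up to 649, so 649 needed; 650 in favor. Satisfied.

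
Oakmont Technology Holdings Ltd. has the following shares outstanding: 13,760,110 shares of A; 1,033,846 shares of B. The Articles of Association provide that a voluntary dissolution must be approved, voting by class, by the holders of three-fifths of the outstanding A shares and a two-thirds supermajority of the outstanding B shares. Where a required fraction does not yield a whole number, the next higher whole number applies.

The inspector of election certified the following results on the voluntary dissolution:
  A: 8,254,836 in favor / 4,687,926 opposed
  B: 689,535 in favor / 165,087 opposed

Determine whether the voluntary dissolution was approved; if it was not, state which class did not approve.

Not approved — the A shares did not give the required vote.

A: 3/5 of 13760110 = 8256066; 8,256,066 required, 8,254,836 in favor — not approved.
B: 2/3 of 1033846 = 689230.67, rounded up to 689231; 689,231 required, 689,535 in favor — approved.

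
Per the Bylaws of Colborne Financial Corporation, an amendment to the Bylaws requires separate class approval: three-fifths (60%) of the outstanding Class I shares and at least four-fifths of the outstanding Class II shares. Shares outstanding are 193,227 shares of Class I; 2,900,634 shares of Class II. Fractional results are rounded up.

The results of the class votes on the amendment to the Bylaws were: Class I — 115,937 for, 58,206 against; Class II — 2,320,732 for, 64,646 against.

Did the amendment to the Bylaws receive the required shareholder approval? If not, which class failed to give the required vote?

Class I: 3/5 of 193227 = 115936.20, rounded up to 115937; 115,937 required, 115,937 in favor — approved.
Class II: 4/5 of 2900634 = 2320507.20, rounded up to 2320508; 2,320,508 required, 2,320,732 in favor — approved.

Approved — every class gave the required vote.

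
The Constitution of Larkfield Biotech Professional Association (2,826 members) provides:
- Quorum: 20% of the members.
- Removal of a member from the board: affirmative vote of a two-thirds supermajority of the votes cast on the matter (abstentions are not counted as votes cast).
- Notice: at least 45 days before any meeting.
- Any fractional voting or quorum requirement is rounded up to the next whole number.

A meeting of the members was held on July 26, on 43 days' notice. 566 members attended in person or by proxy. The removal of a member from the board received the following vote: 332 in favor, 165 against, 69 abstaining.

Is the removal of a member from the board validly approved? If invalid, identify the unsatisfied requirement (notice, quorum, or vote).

Invalid — notice requirement not satisfied.

Notice: 43 days given; 45 required. Not satisfied.
Quorum: 20% of 2,826 = 565.20, rounded up to 566; 566 present. Satisfied.
Vote: requires two-thirds of the votes cast (566 − 69 abstaining = 497); 2/3 of 497 = 331.33, rounded up to 332, so 332 needed; 332 in favor. Satisfied.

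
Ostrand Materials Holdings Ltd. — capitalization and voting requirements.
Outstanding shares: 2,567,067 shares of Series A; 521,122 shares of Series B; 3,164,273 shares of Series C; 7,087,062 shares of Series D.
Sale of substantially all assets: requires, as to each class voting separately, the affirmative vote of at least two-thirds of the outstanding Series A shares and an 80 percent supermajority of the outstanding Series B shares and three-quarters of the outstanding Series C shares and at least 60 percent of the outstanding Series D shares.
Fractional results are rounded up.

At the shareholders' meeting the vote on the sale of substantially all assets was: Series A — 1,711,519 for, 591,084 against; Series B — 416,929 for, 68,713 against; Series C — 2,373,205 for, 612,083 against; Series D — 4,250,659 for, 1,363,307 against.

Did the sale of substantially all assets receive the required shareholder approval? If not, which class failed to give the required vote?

Series A: 2/3 of 2567067 = 1711378; 1,711,378 required, 1,711,519 in favor — approved.
Series B: 4/5 of 521122 = 416897.60, rounded up to 416898; 416,898 required, 416,929 in favor — approved.
Series C: 3/4 of 3164273 = 2373204.75, rounded up to 2373205; 2,373,205 required, 2,373,205 in favor — approved.
Series D: 3/5 of 7087062 = 4252237.20, rounded up to 4252238; 4,252,238 required, 4,250,659 in favor — not approved.

Not approved — the Series D shares did not give the required vote.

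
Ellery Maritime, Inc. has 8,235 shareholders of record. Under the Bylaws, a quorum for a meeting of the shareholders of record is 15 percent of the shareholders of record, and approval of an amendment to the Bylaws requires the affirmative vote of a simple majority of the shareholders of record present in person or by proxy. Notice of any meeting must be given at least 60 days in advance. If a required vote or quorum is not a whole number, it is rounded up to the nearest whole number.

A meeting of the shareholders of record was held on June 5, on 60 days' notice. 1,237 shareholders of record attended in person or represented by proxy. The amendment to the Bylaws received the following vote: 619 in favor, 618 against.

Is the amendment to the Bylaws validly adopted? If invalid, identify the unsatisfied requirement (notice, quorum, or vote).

Notice: 60 days given; 60 required. Satisfied.
Quorum: 15% of 8,235 = 1,235.25, rounded up to 1,236; 1,237 present. Satisfied.
Vote: requires a majority of those present (1,237); a majority of 1237 is 619, so 619 needed; 619 in favor. Satisfied.

Valid — all requirements satisfied.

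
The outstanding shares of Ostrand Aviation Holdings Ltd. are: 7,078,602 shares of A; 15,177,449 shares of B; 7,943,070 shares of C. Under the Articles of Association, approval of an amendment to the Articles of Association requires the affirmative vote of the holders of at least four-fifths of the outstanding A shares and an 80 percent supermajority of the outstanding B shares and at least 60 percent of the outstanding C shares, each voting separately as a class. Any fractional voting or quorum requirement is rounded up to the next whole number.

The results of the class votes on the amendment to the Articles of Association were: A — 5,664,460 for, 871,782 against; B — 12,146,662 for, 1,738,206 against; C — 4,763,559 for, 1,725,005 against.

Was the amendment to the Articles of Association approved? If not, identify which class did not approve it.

A: 4/5 of 7078602 = 5662881.60, rounded up to 5662882; 5,662,882 required, 5,664,460 in favor — approved.
B: 4/5 of 15177449 = 12141959.20, rounded up to 12141960; 12,141,960 required, 12,146,662 in favor — approved.
C: 3/5 of 7943070 = 4765842; 4,765,842 required, 4,763,559 in favor — not approved.

Not approved — the C shares did not give the required vote.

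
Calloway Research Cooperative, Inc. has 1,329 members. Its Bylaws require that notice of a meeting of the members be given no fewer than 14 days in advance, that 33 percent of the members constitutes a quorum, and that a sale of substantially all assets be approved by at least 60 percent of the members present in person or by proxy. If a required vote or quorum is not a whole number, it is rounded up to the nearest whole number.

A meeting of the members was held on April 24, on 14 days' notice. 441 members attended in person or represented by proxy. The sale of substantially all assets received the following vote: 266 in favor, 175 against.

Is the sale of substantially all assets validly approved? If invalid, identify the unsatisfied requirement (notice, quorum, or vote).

Valid — all requirements satisfied.

Notice: 14 days given; 14 required. Satisfied.
Quorum: 33% of 1,329 = 438.57, rounded up to 439; 441 present. Satisfied.
Vote: requires three-fifths of those present (441); 3/5 of 441 = 264.60, rounded up to 265, so 265 needed; 266 in favor. Satisfied.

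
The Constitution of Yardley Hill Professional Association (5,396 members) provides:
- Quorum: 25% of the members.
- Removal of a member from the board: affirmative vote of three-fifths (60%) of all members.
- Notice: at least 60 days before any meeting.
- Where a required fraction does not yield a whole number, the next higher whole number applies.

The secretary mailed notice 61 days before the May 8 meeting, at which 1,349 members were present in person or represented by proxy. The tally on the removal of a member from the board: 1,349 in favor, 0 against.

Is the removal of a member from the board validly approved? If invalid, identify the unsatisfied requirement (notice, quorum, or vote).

Notice: 61 days given; 60 required. Satisfied.
Quorum: 25% of 5,396 = 1,349; 1,349 present. Satisfied.
Vote: requires three-fifths of all members (5,396); 3/5 of 5396 = 3237.60, rounded up to 3238, so 3,238 needed; 1,349 in favor. Not satisfied.

Invalid — vote requirement not satisfied.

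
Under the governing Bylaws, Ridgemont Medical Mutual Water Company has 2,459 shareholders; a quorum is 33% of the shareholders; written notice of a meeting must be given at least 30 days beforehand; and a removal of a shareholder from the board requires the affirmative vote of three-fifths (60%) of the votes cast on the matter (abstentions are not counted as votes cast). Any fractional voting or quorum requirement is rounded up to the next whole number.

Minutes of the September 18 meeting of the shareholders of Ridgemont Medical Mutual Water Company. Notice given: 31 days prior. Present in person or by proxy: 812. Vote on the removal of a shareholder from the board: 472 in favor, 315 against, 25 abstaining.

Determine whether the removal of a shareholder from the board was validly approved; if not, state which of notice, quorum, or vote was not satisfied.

Notice: 31 days given; 30 required. Satisfied.
Quorum: 33% of 2,459 = 811.47, rounded up to 812; 812 present. Satisfied.
Vote: requires three-fifths of the votes cast (812 − 25 abstaining = 787); 3/5 of 787 = 472.20, rounded up to 473, so 473 needed; 472 in favor. Not satisfied.

Invalid — vote requirement not satisfied.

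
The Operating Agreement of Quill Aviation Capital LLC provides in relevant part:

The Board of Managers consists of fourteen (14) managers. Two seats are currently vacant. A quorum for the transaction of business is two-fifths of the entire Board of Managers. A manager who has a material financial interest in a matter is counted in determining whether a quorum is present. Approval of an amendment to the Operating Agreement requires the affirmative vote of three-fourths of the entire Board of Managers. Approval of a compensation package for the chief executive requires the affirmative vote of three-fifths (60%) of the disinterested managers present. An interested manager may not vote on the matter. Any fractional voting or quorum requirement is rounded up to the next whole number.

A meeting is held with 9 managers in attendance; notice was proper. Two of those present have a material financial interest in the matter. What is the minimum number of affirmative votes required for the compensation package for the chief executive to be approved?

The compensation package for the chief executive requires three-fifths of the disinterested managers present (9 − 2 = 7).
3/5 of 7 = 4.20, rounded up to 5.

5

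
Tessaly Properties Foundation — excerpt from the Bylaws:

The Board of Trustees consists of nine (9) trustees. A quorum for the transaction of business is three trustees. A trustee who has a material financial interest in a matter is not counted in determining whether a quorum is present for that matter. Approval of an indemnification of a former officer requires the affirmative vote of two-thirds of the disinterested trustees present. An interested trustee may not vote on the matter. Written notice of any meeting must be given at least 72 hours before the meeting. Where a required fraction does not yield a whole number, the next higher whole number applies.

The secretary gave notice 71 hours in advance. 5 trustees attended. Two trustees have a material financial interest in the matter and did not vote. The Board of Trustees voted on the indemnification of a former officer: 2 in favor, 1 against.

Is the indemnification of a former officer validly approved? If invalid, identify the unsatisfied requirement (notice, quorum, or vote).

Invalid — notice requirement not satisfied.

Notice: 71 hours given; 72 required (71 < 72). Not satisfied.
Quorum: 5 present, but the 2 interested trustees do not count, leaving 3. Quorum is 3. Satisfied.
Vote: the indemnification of a former officer requires two-thirds of the disinterested trustees present (5 − 2 = 3). 2/3 of 3 = 2, so 2 affirmative votes are needed; 2 voted in favor. Satisfied.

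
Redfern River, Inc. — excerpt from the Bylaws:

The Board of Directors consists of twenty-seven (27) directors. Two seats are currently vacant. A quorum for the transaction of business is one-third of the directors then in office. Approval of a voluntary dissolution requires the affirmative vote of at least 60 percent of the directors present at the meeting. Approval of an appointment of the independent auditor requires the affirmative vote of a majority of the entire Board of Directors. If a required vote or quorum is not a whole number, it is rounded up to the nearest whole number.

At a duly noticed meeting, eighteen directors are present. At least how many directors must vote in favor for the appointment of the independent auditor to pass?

The appointment of the independent auditor requires a majority of the entire Board of Directors (27).
A majority of 27 is 14.

14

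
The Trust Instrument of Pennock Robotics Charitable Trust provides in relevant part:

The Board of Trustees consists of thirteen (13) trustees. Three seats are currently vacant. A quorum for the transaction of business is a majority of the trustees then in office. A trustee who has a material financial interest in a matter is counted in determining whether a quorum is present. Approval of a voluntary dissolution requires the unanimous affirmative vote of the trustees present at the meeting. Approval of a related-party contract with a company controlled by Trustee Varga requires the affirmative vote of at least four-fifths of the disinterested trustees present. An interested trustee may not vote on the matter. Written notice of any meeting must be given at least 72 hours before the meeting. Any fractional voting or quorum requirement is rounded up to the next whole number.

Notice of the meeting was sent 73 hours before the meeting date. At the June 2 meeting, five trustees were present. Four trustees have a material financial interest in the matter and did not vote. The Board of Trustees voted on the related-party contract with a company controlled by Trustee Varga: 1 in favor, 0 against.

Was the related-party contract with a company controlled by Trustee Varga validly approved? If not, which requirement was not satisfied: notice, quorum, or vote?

Notice: 73 hours given; 72 required (73 ≥ 72). Satisfied.
Quorum: 5 present (interested trustees count toward quorum); quorum is 6. Not satisfied.
Vote: the related-party contract with a company controlled by Trustee Varga requires four-fifths of the disinterested trustees present (5 − 4 = 1). 4/5 of 1 = 0.80, rounded up to 1, so 1 affirmative vote is needed; 1 voted in favor. Satisfied. (Moot — without a quorum no business can be validly transacted.)

Invalid — quorum requirement not satisfied.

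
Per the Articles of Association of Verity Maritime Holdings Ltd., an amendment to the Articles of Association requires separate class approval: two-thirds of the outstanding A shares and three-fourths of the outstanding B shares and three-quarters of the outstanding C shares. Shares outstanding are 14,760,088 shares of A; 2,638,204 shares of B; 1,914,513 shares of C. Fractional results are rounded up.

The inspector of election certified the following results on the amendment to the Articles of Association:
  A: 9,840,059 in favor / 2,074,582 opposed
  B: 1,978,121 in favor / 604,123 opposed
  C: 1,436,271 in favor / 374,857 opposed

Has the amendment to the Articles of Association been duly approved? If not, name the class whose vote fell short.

A: 2/3 of 14760088 = 9840058.67, rounded up to 9840059; 9,840,059 required, 9,840,059 in favor — approved.
B: 3/4 of 2638204 = 1978653; 1,978,653 required, 1,978,121 in favor — not approved.
C: 3/4 of 1914513 = 1435884.75, rounded up to 1435885; 1,435,885 required, 1,436,271 in favor — approved.

Not approved — the B shares did not give the required vote.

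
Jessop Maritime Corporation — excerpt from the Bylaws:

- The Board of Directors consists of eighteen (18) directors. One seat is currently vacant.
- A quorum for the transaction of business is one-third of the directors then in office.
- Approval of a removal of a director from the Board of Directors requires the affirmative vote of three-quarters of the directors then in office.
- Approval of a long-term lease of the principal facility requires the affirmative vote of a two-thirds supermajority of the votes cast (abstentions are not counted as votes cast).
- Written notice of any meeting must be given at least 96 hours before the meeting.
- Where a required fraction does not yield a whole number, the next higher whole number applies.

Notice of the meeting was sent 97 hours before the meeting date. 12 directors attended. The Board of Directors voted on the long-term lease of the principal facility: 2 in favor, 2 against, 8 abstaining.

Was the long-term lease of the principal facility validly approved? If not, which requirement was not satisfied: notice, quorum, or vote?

Notice: 97 hours given; 96 required (97 ≥ 96). Satisfied.
Quorum: 12 present; quorum is 6. Satisfied.
Vote: the long-term lease of the principal facility requires two-thirds of the votes cast (12 present − 8 abstaining = 4). 2/3 of 4 = 2.67, rounded up to 3, so 3 affirmative votes are needed; 2 voted in favor. Not satisfied.

Invalid — vote requirement not satisfied.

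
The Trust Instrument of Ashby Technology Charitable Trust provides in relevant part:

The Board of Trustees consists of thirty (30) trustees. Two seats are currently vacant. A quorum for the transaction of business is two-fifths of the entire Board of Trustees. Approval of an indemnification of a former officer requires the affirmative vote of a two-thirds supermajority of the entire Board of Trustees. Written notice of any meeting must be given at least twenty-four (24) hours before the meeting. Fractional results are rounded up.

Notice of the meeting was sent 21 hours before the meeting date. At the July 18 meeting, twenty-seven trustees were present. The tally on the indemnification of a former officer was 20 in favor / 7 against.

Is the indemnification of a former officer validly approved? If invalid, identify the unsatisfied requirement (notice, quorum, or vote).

Invalid — notice requirement not satisfied.

Notice: 21 hours given; 24 required (21 < 24). Not satisfied.
Quorum: 27 present; quorum is 12. Satisfied.
Vote: the indemnification of a former officer requires two-thirds of the entire Board of Trustees (30). 2/3 of 30 = 20, so 20 affirmative votes are needed; 20 voted in favor. Satisfied.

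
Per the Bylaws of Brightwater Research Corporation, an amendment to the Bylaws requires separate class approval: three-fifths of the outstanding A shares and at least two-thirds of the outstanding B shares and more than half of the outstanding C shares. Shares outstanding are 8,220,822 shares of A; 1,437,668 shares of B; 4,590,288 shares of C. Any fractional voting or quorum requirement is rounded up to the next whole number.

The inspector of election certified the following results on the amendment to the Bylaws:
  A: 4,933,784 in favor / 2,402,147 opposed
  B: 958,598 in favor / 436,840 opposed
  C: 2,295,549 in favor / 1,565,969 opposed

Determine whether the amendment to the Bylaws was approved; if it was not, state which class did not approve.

A: 3/5 of 8220822 = 4932493.20, rounded up to 4932494; 4,932,494 required, 4,933,784 in favor — approved.
B: 2/3 of 1437668 = 958445.33, rounded up to 958446; 958,446 required, 958,598 in favor — approved.
C: a majority of 4590288 is 2295145; 2,295,145 required, 2,295,549 in favor — approved.

Approved — every class gave the required vote.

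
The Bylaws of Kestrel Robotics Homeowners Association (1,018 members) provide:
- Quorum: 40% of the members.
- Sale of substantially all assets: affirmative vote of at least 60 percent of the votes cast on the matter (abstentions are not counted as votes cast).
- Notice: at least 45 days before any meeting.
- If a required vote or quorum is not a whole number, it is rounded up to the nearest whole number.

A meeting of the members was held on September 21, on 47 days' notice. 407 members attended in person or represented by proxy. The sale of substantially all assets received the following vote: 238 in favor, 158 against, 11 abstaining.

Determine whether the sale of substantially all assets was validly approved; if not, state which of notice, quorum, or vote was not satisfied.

Invalid — quorum requirement not satisfied.

Notice: 47 days given; 45 required. Satisfied.
Quorum: 40% of 1,018 = 407.20, rounded up to 408; 407 present. Not satisfied.
Vote: requires three-fifths of the votes cast (407 − 11 abstaining = 396); 3/5 of 396 = 237.60, rounded up to 238, so 238 needed; 238 in favor. Satisfied.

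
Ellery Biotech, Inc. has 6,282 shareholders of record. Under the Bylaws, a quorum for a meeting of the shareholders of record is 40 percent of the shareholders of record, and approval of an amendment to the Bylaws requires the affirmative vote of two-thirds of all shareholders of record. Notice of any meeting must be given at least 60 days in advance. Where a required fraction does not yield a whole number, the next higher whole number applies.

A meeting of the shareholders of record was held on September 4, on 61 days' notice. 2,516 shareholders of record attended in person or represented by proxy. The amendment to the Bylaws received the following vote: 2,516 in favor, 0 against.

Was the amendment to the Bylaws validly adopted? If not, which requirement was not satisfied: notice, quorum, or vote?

Notice: 61 days given; 60 required. Satisfied.
Quorum: 40% of 6,282 = 2,512.80, rounded up to 2,513; 2,516 present. Satisfied.
Vote: requires two-thirds of all shareholders of record (6,282); 2/3 of 6282 = 4188, so 4,188 needed; 2,516 in favor. Not satisfied.

Invalid — vote requirement not satisfied.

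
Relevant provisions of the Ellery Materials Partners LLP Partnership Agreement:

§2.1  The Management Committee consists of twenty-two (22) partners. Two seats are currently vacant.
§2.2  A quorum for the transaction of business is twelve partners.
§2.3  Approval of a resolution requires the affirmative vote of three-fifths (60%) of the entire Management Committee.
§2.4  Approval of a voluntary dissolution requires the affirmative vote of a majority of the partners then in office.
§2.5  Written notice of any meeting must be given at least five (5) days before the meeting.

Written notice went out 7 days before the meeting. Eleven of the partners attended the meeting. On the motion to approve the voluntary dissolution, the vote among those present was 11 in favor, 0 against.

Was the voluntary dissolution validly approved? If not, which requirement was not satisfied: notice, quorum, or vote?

Invalid — quorum requirement not satisfied.

Notice: 7 days given; 5 required (7 ≥ 5). Satisfied.
Quorum: 11 present; quorum is 12. Not satisfied.
Vote: the voluntary dissolution requires a majority of the partners then in office (20). A majority of 20 is 11, so 11 affirmative votes are needed; 11 voted in favor. Satisfied. (Moot — without a quorum no business can be validly transacted.)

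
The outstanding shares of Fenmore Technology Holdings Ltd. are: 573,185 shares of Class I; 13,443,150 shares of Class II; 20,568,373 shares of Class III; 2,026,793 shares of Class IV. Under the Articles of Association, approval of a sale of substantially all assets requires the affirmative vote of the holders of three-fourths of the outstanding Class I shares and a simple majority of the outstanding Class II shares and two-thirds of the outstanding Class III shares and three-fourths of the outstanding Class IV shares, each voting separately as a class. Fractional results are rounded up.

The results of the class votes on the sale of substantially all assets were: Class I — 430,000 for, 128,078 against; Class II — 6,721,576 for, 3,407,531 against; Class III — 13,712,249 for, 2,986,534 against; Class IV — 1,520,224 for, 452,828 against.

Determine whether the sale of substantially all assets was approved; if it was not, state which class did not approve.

Class I: 3/4 of 573185 = 429888.75, rounded up to 429889; 429,889 required, 430,000 in favor — approved.
Class II: a majority of 13443150 is 6721576; 6,721,576 required, 6,721,576 in favor — approved.
Class III: 2/3 of 20568373 = 13712248.67, rounded up to 13712249; 13,712,249 required, 13,712,249 in favor — approved.
Class IV: 3/4 of 2026793 = 1520094.75, rounded up to 1520095; 1,520,095 required, 1,520,224 in favor — approved.

Approved — every class gave the required vote.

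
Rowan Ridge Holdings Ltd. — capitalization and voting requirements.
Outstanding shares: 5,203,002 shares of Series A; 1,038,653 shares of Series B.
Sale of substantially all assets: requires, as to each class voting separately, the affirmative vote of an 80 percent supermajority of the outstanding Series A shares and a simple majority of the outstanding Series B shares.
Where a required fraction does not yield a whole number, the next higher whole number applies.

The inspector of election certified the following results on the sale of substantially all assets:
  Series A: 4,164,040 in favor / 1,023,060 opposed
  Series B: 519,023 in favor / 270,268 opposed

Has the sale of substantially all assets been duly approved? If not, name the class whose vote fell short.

Not approved — the Series B shares did not give the required vote.

Series A: 4/5 of 5203002 = 4162401.60, rounded up to 4162402; 4,162,402 required, 4,164,040 in favor — approved.
Series B: a majority of 1038653 is 519327; 519,327 required, 519,023 in favor — not approved.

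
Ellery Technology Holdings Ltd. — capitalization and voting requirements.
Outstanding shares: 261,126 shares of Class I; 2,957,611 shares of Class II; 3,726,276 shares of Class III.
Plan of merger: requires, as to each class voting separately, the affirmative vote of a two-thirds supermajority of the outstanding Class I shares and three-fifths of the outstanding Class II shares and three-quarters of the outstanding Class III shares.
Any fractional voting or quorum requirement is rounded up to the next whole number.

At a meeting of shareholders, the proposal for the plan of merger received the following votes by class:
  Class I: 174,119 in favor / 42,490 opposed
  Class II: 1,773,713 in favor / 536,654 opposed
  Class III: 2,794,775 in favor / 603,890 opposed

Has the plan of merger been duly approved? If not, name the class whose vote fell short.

Class I: 2/3 of 261126 = 174084; 174,084 required, 174,119 in favor — approved.
Class II: 3/5 of 2957611 = 1774566.60, rounded up to 1774567; 1,774,567 required, 1,773,713 in favor — not approved.
Class III: 3/4 of 3726276 = 2794707; 2,794,707 required, 2,794,775 in favor — approved.

Not approved — the Class II shares did not give the required vote.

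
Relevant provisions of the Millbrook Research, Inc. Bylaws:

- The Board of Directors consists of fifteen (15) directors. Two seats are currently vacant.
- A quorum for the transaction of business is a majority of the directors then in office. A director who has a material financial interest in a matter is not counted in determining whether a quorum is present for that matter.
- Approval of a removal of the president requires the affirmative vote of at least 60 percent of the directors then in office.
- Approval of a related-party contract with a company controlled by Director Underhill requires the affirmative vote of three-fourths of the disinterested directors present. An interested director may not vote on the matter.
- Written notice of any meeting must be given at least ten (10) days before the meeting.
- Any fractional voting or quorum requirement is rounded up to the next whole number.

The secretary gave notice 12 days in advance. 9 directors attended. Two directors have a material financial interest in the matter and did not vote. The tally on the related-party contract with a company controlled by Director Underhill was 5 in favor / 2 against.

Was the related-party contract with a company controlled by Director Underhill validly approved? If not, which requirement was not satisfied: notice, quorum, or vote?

Invalid — vote requirement not satisfied.

Notice: 12 days given; 10 required (12 ≥ 10). Satisfied.
Quorum: 9 present, but the 2 interested directors do not count, leaving 7. Quorum is 7. Satisfied.
Vote: the related-party contract with a company controlled by Director Underhill requires three-fourths of the disinterested directors present (9 − 2 = 7). 3/4 of 7 = 5.25, rounded up to 6, so 6 affirmative votes are needed; 5 voted in favor. Not satisfied.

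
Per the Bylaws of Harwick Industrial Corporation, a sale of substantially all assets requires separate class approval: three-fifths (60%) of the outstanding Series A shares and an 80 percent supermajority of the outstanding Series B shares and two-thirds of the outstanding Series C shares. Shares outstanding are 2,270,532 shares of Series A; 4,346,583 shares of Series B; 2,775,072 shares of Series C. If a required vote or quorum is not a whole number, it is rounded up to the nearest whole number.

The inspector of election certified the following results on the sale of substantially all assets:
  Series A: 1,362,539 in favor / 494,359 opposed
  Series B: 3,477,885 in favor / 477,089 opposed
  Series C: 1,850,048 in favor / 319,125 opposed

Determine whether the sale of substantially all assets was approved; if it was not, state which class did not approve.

Approved — every class gave the required vote.

Series A: 3/5 of 2270532 = 1362319.20, rounded up to 1362320; 1,362,320 required, 1,362,539 in favor — approved.
Series B: 4/5 of 4346583 = 3477266.40, rounded up to 3477267; 3,477,267 required, 3,477,885 in favor — approved.
Series C: 2/3 of 2775072 = 1850048; 1,850,048 required, 1,850,048 in favor — approved.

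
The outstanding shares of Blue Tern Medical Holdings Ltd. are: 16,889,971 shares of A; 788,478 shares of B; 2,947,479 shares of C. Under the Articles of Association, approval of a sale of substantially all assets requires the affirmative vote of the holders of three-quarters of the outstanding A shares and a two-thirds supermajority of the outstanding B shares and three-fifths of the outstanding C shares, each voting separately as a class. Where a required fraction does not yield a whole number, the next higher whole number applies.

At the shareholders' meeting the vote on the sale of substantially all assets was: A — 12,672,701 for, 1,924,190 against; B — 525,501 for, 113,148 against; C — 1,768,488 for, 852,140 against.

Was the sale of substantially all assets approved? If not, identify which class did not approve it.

Not approved — the B shares did not give the required vote.

A: 3/4 of 16889971 = 12667478.25, rounded up to 12667479; 12,667,479 required, 12,672,701 in favor — approved.
B: 2/3 of 788478 = 525652; 525,652 required, 525,501 in favor — not approved.
C: 3/5 of 2947479 = 1768487.40, rounded up to 1768488; 1,768,488 required, 1,768,488 in favor — approved.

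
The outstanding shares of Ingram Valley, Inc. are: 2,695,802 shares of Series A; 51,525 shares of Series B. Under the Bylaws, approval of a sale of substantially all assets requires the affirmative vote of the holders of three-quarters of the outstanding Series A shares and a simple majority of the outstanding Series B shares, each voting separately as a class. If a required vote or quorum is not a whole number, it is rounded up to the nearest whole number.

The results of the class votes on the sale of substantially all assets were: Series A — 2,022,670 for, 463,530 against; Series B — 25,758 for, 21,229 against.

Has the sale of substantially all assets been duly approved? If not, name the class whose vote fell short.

Series A: 3/4 of 2695802 = 2021851.50, rounded up to 2021852; 2,021,852 required, 2,022,670 in favor — approved.
Series B: a majority of 51525 is 25763; 25,763 required, 25,758 in favor — not approved.

Not approved — the Series B shares did not give the required vote.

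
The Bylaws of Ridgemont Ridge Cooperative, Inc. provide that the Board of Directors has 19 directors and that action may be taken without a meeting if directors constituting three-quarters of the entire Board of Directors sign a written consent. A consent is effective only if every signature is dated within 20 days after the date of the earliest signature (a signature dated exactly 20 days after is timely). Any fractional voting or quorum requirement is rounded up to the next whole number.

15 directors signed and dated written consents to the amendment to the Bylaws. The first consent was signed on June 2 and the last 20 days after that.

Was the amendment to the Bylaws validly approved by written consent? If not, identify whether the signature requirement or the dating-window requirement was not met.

Effective — both the signature and dating-window requirements are satisfied.

Signatures required: three-quarters of 19 — 3/4 of 19 = 14.25, rounded up to 15, so 15 needed; 15 signed. Sufficient.
Dating window: the latest signature is 20 days after the earliest; the limit is 20 days. Within the window.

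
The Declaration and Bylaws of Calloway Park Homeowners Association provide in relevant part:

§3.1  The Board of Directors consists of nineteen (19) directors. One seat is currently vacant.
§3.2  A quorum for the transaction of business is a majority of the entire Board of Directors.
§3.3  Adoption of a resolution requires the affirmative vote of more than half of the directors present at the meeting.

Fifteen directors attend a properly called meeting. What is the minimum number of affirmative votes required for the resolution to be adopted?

The resolution requires a majority of the directors present (15).
A majority of 15 is 8.

8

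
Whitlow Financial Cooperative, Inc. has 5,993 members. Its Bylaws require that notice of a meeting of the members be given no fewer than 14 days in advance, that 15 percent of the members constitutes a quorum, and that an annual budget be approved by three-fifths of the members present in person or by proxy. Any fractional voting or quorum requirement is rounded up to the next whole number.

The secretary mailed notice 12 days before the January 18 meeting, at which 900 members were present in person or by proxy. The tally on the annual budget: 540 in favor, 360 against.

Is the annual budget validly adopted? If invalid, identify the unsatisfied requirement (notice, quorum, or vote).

Invalid — notice requirement not satisfied.

Notice: 12 days given; 14 required. Not satisfied.
Quorum: 15% of 5,993 = 898.95, rounded up to 899; 900 present. Satisfied.
Vote: requires three-fifths of those present (900); 3/5 of 900 = 540, so 540 needed; 540 in favor. Satisfied.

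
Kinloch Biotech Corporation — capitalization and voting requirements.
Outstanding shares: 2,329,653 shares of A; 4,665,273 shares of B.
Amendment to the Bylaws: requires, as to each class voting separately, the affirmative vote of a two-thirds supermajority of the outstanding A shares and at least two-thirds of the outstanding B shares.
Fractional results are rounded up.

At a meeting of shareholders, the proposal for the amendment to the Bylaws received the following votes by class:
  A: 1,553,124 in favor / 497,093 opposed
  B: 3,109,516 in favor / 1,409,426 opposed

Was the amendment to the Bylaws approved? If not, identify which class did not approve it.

A: 2/3 of 2329653 = 1553102; 1,553,102 required, 1,553,124 in favor — approved.
B: 2/3 of 4665273 = 3110182; 3,110,182 required, 3,109,516 in favor — not approved.

Not approved — the B shares did not give the required vote.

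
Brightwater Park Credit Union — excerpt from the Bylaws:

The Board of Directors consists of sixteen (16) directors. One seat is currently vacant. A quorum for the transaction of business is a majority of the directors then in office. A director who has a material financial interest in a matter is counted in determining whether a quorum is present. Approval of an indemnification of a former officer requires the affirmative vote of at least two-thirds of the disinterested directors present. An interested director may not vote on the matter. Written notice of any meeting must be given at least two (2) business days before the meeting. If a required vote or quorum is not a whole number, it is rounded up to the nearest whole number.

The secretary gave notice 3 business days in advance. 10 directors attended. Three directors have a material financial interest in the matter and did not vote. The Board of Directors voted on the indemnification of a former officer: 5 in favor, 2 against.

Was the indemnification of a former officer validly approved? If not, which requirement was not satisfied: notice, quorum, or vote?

Valid — all requirements satisfied.

Notice: 3 business days given; 2 required (3 ≥ 2). Satisfied.
Quorum: 10 present (interested directors count toward quorum); quorum is 8. Satisfied.
Vote: the indemnification of a former officer requires two-thirds of the disinterested directors present (10 − 3 = 7). 2/3 of 7 = 4.67, rounded up to 5, so 5 affirmative votes are needed; 5 voted in favor. Satisfied.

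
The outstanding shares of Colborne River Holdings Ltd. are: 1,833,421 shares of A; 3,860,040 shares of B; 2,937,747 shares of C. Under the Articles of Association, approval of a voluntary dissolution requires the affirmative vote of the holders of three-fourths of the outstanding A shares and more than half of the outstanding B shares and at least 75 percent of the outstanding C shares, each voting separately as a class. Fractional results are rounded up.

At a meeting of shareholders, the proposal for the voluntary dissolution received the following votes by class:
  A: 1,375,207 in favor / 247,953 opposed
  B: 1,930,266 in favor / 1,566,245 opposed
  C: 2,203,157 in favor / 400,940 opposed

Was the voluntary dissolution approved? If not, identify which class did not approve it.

Not approved — the C shares did not give the required vote.

A: 3/4 of 1833421 = 1375065.75, rounded up to 1375066; 1,375,066 required, 1,375,207 in favor — approved.
B: a majority of 3860040 is 1930021; 1,930,021 required, 1,930,266 in favor — approved.
C: 3/4 of 2937747 = 2203310.25, rounded up to 2203311; 2,203,311 required, 2,203,157 in favor — not approved.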